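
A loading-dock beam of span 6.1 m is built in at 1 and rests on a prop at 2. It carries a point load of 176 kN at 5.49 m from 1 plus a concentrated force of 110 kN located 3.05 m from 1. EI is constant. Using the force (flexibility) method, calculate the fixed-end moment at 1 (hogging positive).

Take the reaction at 2 as the redundant and release it; the primary structure is a cantilever fixed at 1.
Deflection at 2 on the released cantilever, summing each load's contribution:
  point load 176 at a = 5.49: Pa²(3L − a)/(6EI) = 11325/EI
  point load 110 at a = 3.05: Pa²(3L − a)/(6EI) = 2601/EI
  δ_0 = 13926/EI
Flexibility coefficient — unit upward force at 2: δ_{22} = L³/(3EI) = 75.66/EI.
Compatibility at 2: δ_0 − R_2·δ_{22} = 0, so R_2 = 13926/75.66 = 184.1 kN.
Moment equilibrium about 1: M_1 = Σ(load moments about 1) − R_2·L = 1302 − 184.1×6.1 = 179 kN·m.

M_1 = 179 kN·m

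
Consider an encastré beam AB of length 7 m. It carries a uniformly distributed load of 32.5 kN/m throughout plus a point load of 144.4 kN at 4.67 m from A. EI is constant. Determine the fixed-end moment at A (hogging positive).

M_A = 207.4 kN·m

Take the two fixed-end moments M_A, M_B as redundants; the released structure is the simple span AB.
On the primary (simply-supported) span, the end slopes from the loading are:
  at A: UDL 32.5: wL³/(24EI) = 464.5/EI
  at B: UDL 32.5: wL³/(24EI) = 464.5/EI
  at A: point load 144.4 at a = 4.67: Pab(L + b)/(6LEI) = 349/EI
  at B: point load 144.4 at a = 4.67: Pab(L + a)/(6LEI) = 436.6/EI
  θ_A0 = 813.5/EI,  θ_B0 = 901.1/EI
Flexibility coefficients: a unit moment at one end gives L/(3EI) there and L/(6EI) at the far end, so f₁₁ = f₂₂ = 2.333/EI and f₁₂ = f₂₁ = 1.167/EI.
Compatibility — zero rotation at each built-in end:
  2.333 M_A + 1.167 M_B = 813.5
  1.167 M_A + 2.333 M_B = 901.1
Solving the pair gives M_A = 207.4 kN·m and M_B = 282.5 kN·m (hogging).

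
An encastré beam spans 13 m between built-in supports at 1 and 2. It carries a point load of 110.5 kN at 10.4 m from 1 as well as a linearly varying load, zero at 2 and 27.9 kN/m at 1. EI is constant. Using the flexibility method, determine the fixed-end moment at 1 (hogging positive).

M_1 = 281.7 kN·m

Release both end moments; the primary structure is a simply-supported span 12 with redundants M_1 and M_2.
On the primary (simply-supported) span, the end slopes from the loading are:
  at 1: point load 110.5 at a = 10.4: Pab(L + b)/(6LEI) = 597.6/EI
  at 2: point load 110.5 at a = 10.4: Pab(L + a)/(6LEI) = 896.4/EI
  at 1: triangular load, peak 27.9: w₀L³/(45EI) = 1362/EI
  at 2: triangular load, peak 27.9: 7w₀L³/(360EI) = 1192/EI
  θ_10 = 1960/EI,  θ_20 = 2088/EI
Flexibility coefficients: a unit moment at one end gives L/(3EI) there and L/(6EI) at the far end, so f₁₁ = f₂₂ = 4.333/EI and f₁₂ = f₂₁ = 2.167/EI.
Compatibility — zero rotation at each built-in end:
  4.333 M_1 + 2.167 M_2 = 1960
  2.167 M_1 + 4.333 M_2 = 2088
Solving the pair gives M_1 = 281.7 kN·m and M_2 = 341 kN·m (hogging).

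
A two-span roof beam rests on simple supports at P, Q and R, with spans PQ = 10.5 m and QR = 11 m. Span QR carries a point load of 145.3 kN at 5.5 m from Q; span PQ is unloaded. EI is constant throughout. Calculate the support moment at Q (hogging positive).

Release continuity at Q by inserting a hinge; the redundant is the internal moment M_Q. The primary structure is two simply-supported spans PQ and QR.
End slopes at the hinge Q, treating each span as simply supported:
  span QR: point load 145.3 at a = 5.5: Pab(L + b)/(6LEI) = 1099/EI
  relative rotation θ_0 = (0 + 1099)/EI = 1099/EI
A unit hogging moment at Q produces rotation L₁/(3EI) + L₂/(3EI) = 7.167/EI.
Slope continuity at Q: θ_0 = M_Q·7.167/EI, so M_Q = 1099/7.167 = 153.3 kN·m (hogging).

M_Q = 153.3 kN·m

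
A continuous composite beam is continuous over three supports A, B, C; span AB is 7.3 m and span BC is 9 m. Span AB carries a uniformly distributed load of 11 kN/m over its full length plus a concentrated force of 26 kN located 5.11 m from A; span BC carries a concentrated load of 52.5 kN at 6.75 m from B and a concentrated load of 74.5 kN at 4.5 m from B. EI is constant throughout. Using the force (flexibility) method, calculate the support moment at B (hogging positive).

Take M_B as the redundant. Released structure: two simple spans AB and BC with a hinge at B.
Rotations at B on the released spans (each span's end-slope, ×1/EI):
  span AB: UDL 11: wL³/(24EI) = 178.3/EI
  span AB: point load 26 at a = 5.11: Pab(L + a)/(6LEI) = 82.44/EI
  span BC: point load 52.5 at a = 6.75: Pab(L + b)/(6LEI) = 166.1/EI
  span BC: point load 74.5 at a = 4.5: Pab(L + b)/(6LEI) = 377.2/EI
  relative rotation θ_0 = (260.7 + 543.3)/EI = 804/EI
A unit hogging moment at B produces rotation L₁/(3EI) + L₂/(3EI) = 5.433/EI.
Compatibility: M_B·(L₁+L₂)/(3EI) = θ_0, giving M_B = 148 kN·m (hogging).

M_B = 148 kN·m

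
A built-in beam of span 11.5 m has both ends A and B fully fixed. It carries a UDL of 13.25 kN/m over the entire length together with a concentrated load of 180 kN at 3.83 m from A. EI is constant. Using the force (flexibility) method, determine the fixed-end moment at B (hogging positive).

M_B = 299.2 kN·m

Release both end moments; the primary structure is a simply-supported span AB with redundants M_A and M_B.
Simple-span end rotations at A and B under the given loads:
  at A: UDL 13.25: wL³/(24EI) = 839.6/EI
  at B: UDL 13.25: wL³/(24EI) = 839.6/EI
  at A: point load 180 at a = 3.83: Pab(L + b)/(6LEI) = 1469/EI
  at B: point load 180 at a = 3.83: Pab(L + a)/(6LEI) = 1175/EI
  θ_A0 = 2309/EI,  θ_B0 = 2014/EI
Flexibility coefficients: a unit moment at one end gives L/(3EI) there and L/(6EI) at the far end, so f₁₁ = f₂₂ = 3.833/EI and f₁₂ = f₂₁ = 1.917/EI.
Compatibility — zero rotation at each built-in end:
  3.833 M_A + 1.917 M_B = 2309
  1.917 M_A + 3.833 M_B = 2014
Solving the pair gives M_A = 452.7 kN·m and M_B = 299.2 kN·m (hogging).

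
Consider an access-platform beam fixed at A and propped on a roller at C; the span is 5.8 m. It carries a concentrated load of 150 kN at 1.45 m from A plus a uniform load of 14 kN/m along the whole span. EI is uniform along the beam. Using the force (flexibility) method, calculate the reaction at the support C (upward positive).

R_C = 43.34 kN

Remove the prop at C; the released (primary) structure is a cantilever built in at A.
Deflection at C on the released cantilever, summing each load's contribution:
  point load 150 at a = 1.45: Pa²(3L − a)/(6EI) = 838.4/EI
  UDL 14: wL⁴/(8EI) = 1980/EI
  δ_0 = 2819/EI
Tip deflection under a unit load at C: L³/(3EI) = 65.04/EI.
The prop prevents deflection at C: R_C = δ_0/δ_{CC} = 2819/65.04 = 43.34 kN.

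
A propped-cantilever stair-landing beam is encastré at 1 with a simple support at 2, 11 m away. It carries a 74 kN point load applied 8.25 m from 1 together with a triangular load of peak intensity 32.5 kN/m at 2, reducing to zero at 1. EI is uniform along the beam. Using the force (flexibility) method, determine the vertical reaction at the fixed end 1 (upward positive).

R_1 = 107.6 kN

Remove the prop at 2; the released (primary) structure is a cantilever built in at 1.
Deflection at 2 on the released cantilever, summing each load's contribution:
  point load 74 at a = 8.25: Pa²(3L − a)/(6EI) = 20776/EI
  triangular load, peak 32.5 at the free end: 11w₀L⁴/(120EI) = 43618/EI
  δ_0 = 64394/EI
Tip deflection under a unit load at 2: L³/(3EI) = 443.7/EI.
The prop prevents deflection at 2: R_2 = δ_0/δ_{22} = 64394/443.7 = 145.1 kN.
Vertical equilibrium: R_1 = ΣP − R_2 = 252.8 − 145.1 = 107.6 kN.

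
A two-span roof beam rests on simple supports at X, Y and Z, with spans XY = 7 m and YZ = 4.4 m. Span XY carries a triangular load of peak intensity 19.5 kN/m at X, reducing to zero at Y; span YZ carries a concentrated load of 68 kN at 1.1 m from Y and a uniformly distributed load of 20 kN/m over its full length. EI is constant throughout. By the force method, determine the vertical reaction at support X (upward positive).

R_X = 35.24 kN

Insert a hinge at Y; M_Y is the redundant, and each span becomes simply supported.
Rotations at Y on the released spans (each span's end-slope, ×1/EI):
  span XY: triangular load, peak 19.5: 7w₀L³/(360EI) = 130.1/EI
  span YZ: point load 68 at a = 1.1: Pab(L + b)/(6LEI) = 72/EI
  span YZ: UDL 20: wL³/(24EI) = 70.99/EI
  relative rotation θ_0 = (130.1 + 143)/EI = 273/EI
A unit hogging moment at Y produces rotation L₁/(3EI) + L₂/(3EI) = 3.8/EI.
Compatibility: M_Y·(L₁+L₂)/(3EI) = θ_0, giving M_Y = 71.85 kN·m (hogging).
Span XY, ΣM about X with M_Y applied at Y: R_Y^{XY}·7 = 159.2 + 71.85, so R_Y^{XY} = 33.01 kN and R_X = 68.25 − 33.01 = 35.24 kN.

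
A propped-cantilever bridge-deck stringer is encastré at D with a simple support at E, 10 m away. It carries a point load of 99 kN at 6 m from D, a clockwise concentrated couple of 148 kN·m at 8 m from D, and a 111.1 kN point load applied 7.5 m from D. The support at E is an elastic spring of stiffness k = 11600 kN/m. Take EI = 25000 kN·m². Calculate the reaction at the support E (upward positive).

R_E = 133.5 kN

Take the reaction at E as the redundant and release it; the primary structure is a cantilever fixed at D.
Deflection at E on the released cantilever, summing each load's contribution:
  point load 99 at a = 6: Pa²(3L − a)/(6EI) = 14256/EI
  clockwise couple 148 at a = 8: M₀a(2L − a)/(2EI) = 7104/EI
  point load 111.1 at a = 7.5: Pa²(3L − a)/(6EI) = 23435/EI
  δ_0 = 44795/EI
Flexibility coefficient — unit upward force at E: δ_{EE} = L³/(3EI) = 333.3/EI.
With EI = 25000 kN·m²: δ_0 = 1.7918 m and δ_{EE} = 0.013333 m/kN.
Compatibility — the spring shortens by R_E/k under the reaction it provides: δ_0 − R_E·δ_{EE} = R_E/k. With 1/k = 0.000086 m/kN, R_E = δ_0 / (δ_{EE} + 1/k) = 1.7918 / (0.013333 + 0.000086) = 133.5 kN.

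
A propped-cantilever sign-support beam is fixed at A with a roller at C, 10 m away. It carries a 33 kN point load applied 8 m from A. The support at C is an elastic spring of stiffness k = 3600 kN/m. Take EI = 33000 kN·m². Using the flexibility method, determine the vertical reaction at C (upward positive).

Release the roller at C. Primary structure: cantilever fixed at A.
Primary-structure tip deflection at C by superposition:
  point load 33 at a = 8: Pa²(3L − a)/(6EI) = 7744/EI
Tip deflection under a unit load at C: L³/(3EI) = 333.3/EI.
With EI = 33000 kN·m²: δ_0 = 0.23467 m and δ_{CC} = 0.010101 m/kN.
Compatibility — the spring shortens by R_C/k under the reaction it provides: δ_0 − R_C·δ_{CC} = R_C/k. With 1/k = 0.000278 m/kN, R_C = δ_0 / (δ_{CC} + 1/k) = 0.23467 / (0.010101 + 0.000278) = 22.61 kN.

R_C = 22.61 kN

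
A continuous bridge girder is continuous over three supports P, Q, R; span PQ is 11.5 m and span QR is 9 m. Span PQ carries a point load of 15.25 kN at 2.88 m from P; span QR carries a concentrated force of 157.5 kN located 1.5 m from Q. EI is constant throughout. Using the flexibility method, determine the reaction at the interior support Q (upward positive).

Insert a hinge at Q; M_Q is the redundant, and each span becomes simply supported.
Discontinuity in slope at Q on the released structure — sum the simple-span end rotations:
  span PQ: point load 15.25 at a = 2.88: Pab(L + a)/(6LEI) = 78.9/EI
  span QR: point load 157.5 at a = 1.5: Pab(L + b)/(6LEI) = 541.4/EI
  relative rotation θ_0 = (78.9 + 541.4)/EI = 620.3/EI
A unit hogging moment at Q produces rotation L₁/(3EI) + L₂/(3EI) = 6.833/EI.
Slope continuity at Q: θ_0 = M_Q·6.833/EI, so M_Q = 620.3/6.833 = 90.78 kN·m (hogging).
Span PQ, ΣM about P with M_Q applied at Q: R_Q^{PQ}·11.5 = 43.92 + 90.78, so R_Q^{PQ} = 11.71 kN and R_P = 15.25 − 11.71 = 3.537 kN.
Span QR, ΣM about R: R_Q^{QR}·9 = 1181 + 90.78, so R_Q^{QR} = 141.3 kN and R_R = 157.5 − 141.3 = 16.16 kN.
R_Q = 11.71 + 141.3 = 153 kN.

R_Q = 153 kN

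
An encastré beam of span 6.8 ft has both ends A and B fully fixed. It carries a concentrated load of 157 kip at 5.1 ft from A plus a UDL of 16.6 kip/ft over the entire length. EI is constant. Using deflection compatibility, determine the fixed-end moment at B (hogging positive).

Take the two fixed-end moments M_A, M_B as redundants; the released structure is the simple span AB.
Simple-span end rotations at A and B under the given loads:
  at A: point load 157 at a = 5.1: Pab(L + b)/(6LEI) = 283.6/EI
  at B: point load 157 at a = 5.1: Pab(L + a)/(6LEI) = 397/EI
  at A: UDL 16.6: wL³/(24EI) = 217.5/EI
  at B: UDL 16.6: wL³/(24EI) = 217.5/EI
  θ_A0 = 501.1/EI,  θ_B0 = 614.5/EI
Flexibility coefficients: a unit moment at one end gives L/(3EI) there and L/(6EI) at the far end, so f₁₁ = f₂₂ = 2.267/EI and f₁₂ = f₂₁ = 1.133/EI.
Compatibility — zero rotation at each built-in end:
  2.267 M_A + 1.133 M_B = 501.1
  1.133 M_A + 2.267 M_B = 614.5
Solving the pair gives M_A = 114 kip·ft and M_B = 214.1 kip·ft (hogging).

M_B = 214.1 kip·ft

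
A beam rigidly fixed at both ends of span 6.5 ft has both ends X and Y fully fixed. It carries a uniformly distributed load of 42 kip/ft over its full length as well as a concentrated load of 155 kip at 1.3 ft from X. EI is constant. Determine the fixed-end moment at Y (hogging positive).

Take the two fixed-end moments M_X, M_Y as redundants; the released structure is the simple span XY.
Simple-span end rotations at X and Y under the given loads:
  at X: UDL 42: wL³/(24EI) = 480.6/EI
  at Y: UDL 42: wL³/(24EI) = 480.6/EI
  at X: point load 155 at a = 1.3: Pab(L + b)/(6LEI) = 314.3/EI
  at Y: point load 155 at a = 1.3: Pab(L + a)/(6LEI) = 209.6/EI
  θ_X0 = 794.9/EI,  θ_Y0 = 690.2/EI
Flexibility coefficients: a unit moment at one end gives L/(3EI) there and L/(6EI) at the far end, so f₁₁ = f₂₂ = 2.167/EI and f₁₂ = f₂₁ = 1.083/EI.
Compatibility — zero rotation at each built-in end:
  2.167 M_X + 1.083 M_Y = 794.9
  1.083 M_X + 2.167 M_Y = 690.2
Solving the pair gives M_X = 276.8 kip·ft and M_Y = 180.1 kip·ft (hogging).

M_Y = 180.1 kip·ft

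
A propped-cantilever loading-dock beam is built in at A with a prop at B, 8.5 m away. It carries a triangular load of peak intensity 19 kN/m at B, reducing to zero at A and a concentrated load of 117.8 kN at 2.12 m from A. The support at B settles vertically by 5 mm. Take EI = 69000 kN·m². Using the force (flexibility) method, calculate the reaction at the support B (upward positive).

Release the roller at B. Primary structure: cantilever fixed at A.
Deflection at B on the released cantilever, summing each load's contribution:
  triangular load, peak 19 at the free end: 11w₀L⁴/(120EI) = 9092/EI
  point load 117.8 at a = 2.12: Pa²(3L − a)/(6EI) = 2063/EI
  δ_0 = 11155/EI
Flexibility coefficient — unit upward force at B: δ_{BB} = L³/(3EI) = 204.7/EI.
With EI = 69000 kN·m²: δ_0 = 0.16166 m and δ_{BB} = 0.002967 m/kN.
Compatibility — the beam at B must follow the support down by 0.005 m: δ_0 − R_B·δ_{BB} = 0.005, so R_B = (0.16166 − 0.005)/0.002967 = 52.81 kN.

R_B = 52.81 kN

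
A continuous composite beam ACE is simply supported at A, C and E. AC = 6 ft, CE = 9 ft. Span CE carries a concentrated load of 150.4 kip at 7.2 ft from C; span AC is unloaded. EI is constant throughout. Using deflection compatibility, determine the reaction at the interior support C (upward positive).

Insert a hinge at C; M_C is the redundant, and each span becomes simply supported.
Discontinuity in slope at C on the released structure — sum the simple-span end rotations:
  span CE: point load 150.4 at a = 7.2: Pab(L + b)/(6LEI) = 389.8/EI
  relative rotation θ_0 = (0 + 389.8)/EI = 389.8/EI
A unit hogging moment at C produces rotation L₁/(3EI) + L₂/(3EI) = 5/EI.
Slope continuity at C: θ_0 = M_C·5/EI, so M_C = 389.8/5 = 77.97 kip·ft (hogging).
Span AC, ΣM about A with M_C applied at C: R_C^{AC}·6 = 0 + 77.97, so R_C^{AC} = 12.99 kip and R_A = 0 − 12.99 = -12.99 kip.
Span CE, ΣM about E: R_C^{CE}·9 = 270.7 + 77.97, so R_C^{CE} = 38.74 kip and R_E = 150.4 − 38.74 = 111.7 kip.
R_C = 12.99 + 38.74 = 51.74 kip.

R_C = 51.74 kip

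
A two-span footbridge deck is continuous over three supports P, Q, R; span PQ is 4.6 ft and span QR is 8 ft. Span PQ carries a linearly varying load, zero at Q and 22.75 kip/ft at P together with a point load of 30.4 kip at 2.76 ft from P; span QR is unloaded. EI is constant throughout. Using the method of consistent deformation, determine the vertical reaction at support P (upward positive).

R_P = 42.68 kip

Release continuity at Q by inserting a hinge; the redundant is the internal moment M_Q. The primary structure is two simply-supported spans PQ and QR.
Discontinuity in slope at Q on the released structure — sum the simple-span end rotations:
  span PQ: triangular load, peak 22.75: 7w₀L³/(360EI) = 43.06/EI
  span PQ: point load 30.4 at a = 2.76: Pab(L + a)/(6LEI) = 41.17/EI
  relative rotation θ_0 = (84.23 + 0)/EI = 84.23/EI
A unit hogging moment at Q produces rotation L₁/(3EI) + L₂/(3EI) = 4.2/EI.
Slope continuity at Q: θ_0 = M_Q·4.2/EI, so M_Q = 84.23/4.2 = 20.05 kip·ft (hogging).
Span PQ, ΣM about P with M_Q applied at Q: R_Q^{PQ}·4.6 = 164.1 + 20.05, so R_Q^{PQ} = 40.04 kip and R_P = 82.72 − 40.04 = 42.68 kip.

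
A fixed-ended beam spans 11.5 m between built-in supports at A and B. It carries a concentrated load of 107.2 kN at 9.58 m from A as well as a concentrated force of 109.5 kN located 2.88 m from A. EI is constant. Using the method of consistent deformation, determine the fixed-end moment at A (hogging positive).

M_A = 205.8 kN·m

Release both end moments; the primary structure is a simply-supported span AB with redundants M_A and M_B.
End rotations of the released simple span under the applied load (×1/EI):
  at A: point load 107.2 at a = 9.58: Pab(L + b)/(6LEI) = 383.5/EI
  at B: point load 107.2 at a = 9.58: Pab(L + a)/(6LEI) = 602.4/EI
  at A: point load 109.5 at a = 2.88: Pab(L + b)/(6LEI) = 792.7/EI
  at B: point load 109.5 at a = 2.88: Pab(L + a)/(6LEI) = 566.5/EI
  θ_A0 = 1176/EI,  θ_B0 = 1169/EI
Flexibility coefficients: a unit moment at one end gives L/(3EI) there and L/(6EI) at the far end, so f₁₁ = f₂₂ = 3.833/EI and f₁₂ = f₂₁ = 1.917/EI.
Compatibility — zero rotation at each built-in end:
  3.833 M_A + 1.917 M_B = 1176
  1.917 M_A + 3.833 M_B = 1169
Solving the pair gives M_A = 205.8 kN·m and M_B = 202 kN·m (hogging).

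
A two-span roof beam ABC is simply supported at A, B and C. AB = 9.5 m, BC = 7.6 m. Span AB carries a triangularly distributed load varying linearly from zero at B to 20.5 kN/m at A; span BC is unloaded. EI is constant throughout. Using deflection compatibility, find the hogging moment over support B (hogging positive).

M_B = 59.96 kN·m

Release continuity at B by inserting a hinge; the redundant is the internal moment M_B. The primary structure is two simply-supported spans AB and BC.
Rotations at B on the released spans (each span's end-slope, ×1/EI):
  span AB: triangular load, peak 20.5: 7w₀L³/(360EI) = 341.8/EI
  relative rotation θ_0 = (341.8 + 0)/EI = 341.8/EI
A unit hogging moment at B produces rotation L₁/(3EI) + L₂/(3EI) = 5.7/EI.
Compatibility: M_B·(L₁+L₂)/(3EI) = θ_0, giving M_B = 59.96 kN·m (hogging).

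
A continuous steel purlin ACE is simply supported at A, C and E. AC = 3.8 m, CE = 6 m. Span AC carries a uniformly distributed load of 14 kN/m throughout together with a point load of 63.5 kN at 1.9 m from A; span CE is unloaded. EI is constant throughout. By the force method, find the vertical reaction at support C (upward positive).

Take M_C as the redundant. Released structure: two simple spans AC and CE with a hinge at C.
End slopes at the hinge C, treating each span as simply supported:
  span AC: UDL 14: wL³/(24EI) = 32.01/EI
  span AC: point load 63.5 at a = 1.9: Pab(L + a)/(6LEI) = 57.31/EI
  relative rotation θ_0 = (89.32 + 0)/EI = 89.32/EI
A unit hogging moment at C produces rotation L₁/(3EI) + L₂/(3EI) = 3.267/EI.
Slope continuity at C: θ_0 = M_C·3.267/EI, so M_C = 89.32/3.267 = 27.34 kN·m (hogging).
Span AC, ΣM about A with M_C applied at C: R_C^{AC}·3.8 = 221.7 + 27.34, so R_C^{AC} = 65.55 kN and R_A = 116.7 − 65.55 = 51.15 kN.
Span CE, ΣM about E: R_C^{CE}·6 = 0 + 27.34, so R_C^{CE} = 4.557 kN and R_E = 0 − 4.557 = -4.557 kN.
R_C = 65.55 + 4.557 = 70.1 kN.

R_C = 70.1 kN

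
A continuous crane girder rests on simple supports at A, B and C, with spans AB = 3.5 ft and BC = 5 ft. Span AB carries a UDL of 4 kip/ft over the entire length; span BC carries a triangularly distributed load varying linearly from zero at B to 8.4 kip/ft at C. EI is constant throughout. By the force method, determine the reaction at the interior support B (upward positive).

R_B = 18.73 kip

Release continuity at B by inserting a hinge; the redundant is the internal moment M_B. The primary structure is two simply-supported spans AB and BC.
Discontinuity in slope at B on the released structure — sum the simple-span end rotations:
  span AB: UDL 4: wL³/(24EI) = 7.146/EI
  span BC: triangular load, peak 8.4: 7w₀L³/(360EI) = 20.42/EI
  relative rotation θ_0 = (7.146 + 20.42)/EI = 27.56/EI
A unit hogging moment at B produces rotation L₁/(3EI) + L₂/(3EI) = 2.833/EI.
Slope continuity at B: θ_0 = M_B·2.833/EI, so M_B = 27.56/2.833 = 9.728 kip·ft (hogging).
Span AB, ΣM about A with M_B applied at B: R_B^{AB}·3.5 = 24.5 + 9.728, so R_B^{AB} = 9.779 kip and R_A = 14 − 9.779 = 4.221 kip.
Span BC, ΣM about C: R_B^{BC}·5 = 35 + 9.728, so R_B^{BC} = 8.946 kip and R_C = 21 − 8.946 = 12.05 kip.
R_B = 9.779 + 8.946 = 18.73 kip.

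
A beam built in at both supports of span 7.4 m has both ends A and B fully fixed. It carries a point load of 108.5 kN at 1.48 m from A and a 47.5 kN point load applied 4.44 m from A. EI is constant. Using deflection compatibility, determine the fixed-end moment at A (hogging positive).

M_A = 136.5 kN·m

Take the two fixed-end moments M_A, M_B as redundants; the released structure is the simple span AB.
Simple-span end rotations at A and B under the given loads:
  at A: point load 108.5 at a = 1.48: Pab(L + b)/(6LEI) = 285.2/EI
  at B: point load 108.5 at a = 1.48: Pab(L + a)/(6LEI) = 190.1/EI
  at A: point load 47.5 at a = 4.44: Pab(L + b)/(6LEI) = 145.7/EI
  at B: point load 47.5 at a = 4.44: Pab(L + a)/(6LEI) = 166.5/EI
  θ_A0 = 430.9/EI,  θ_B0 = 356.6/EI
Flexibility coefficients: a unit moment at one end gives L/(3EI) there and L/(6EI) at the far end, so f₁₁ = f₂₂ = 2.467/EI and f₁₂ = f₂₁ = 1.233/EI.
Compatibility — zero rotation at each built-in end:
  2.467 M_A + 1.233 M_B = 430.9
  1.233 M_A + 2.467 M_B = 356.6
Solving the pair gives M_A = 136.5 kN·m and M_B = 76.31 kN·m (hogging).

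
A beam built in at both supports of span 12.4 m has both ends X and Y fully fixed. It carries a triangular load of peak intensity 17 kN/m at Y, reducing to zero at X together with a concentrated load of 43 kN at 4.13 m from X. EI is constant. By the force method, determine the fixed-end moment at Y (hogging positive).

M_Y = 170.1 kN·m

Take the two fixed-end moments M_X, M_Y as redundants; the released structure is the simple span XY.
End rotations of the released simple span under the applied load (×1/EI):
  at X: triangular load, peak 17: 7w₀L³/(360EI) = 630.2/EI
  at Y: triangular load, peak 17: w₀L³/(45EI) = 720.3/EI
  at X: point load 43 at a = 4.13: Pab(L + b)/(6LEI) = 408/EI
  at Y: point load 43 at a = 4.13: Pab(L + a)/(6LEI) = 326.3/EI
  θ_X0 = 1038/EI,  θ_Y0 = 1047/EI
Flexibility coefficients: a unit moment at one end gives L/(3EI) there and L/(6EI) at the far end, so f₁₁ = f₂₂ = 4.133/EI and f₁₂ = f₂₁ = 2.067/EI.
Compatibility — zero rotation at each built-in end:
  4.133 M_X + 2.067 M_Y = 1038
  2.067 M_X + 4.133 M_Y = 1047
Solving the pair gives M_X = 166.1 kN·m and M_Y = 170.1 kN·m (hogging).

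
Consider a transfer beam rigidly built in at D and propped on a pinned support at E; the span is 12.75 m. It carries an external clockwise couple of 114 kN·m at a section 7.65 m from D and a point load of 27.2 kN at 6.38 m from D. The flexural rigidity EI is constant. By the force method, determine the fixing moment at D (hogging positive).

Choose R_E as the redundant. The primary structure is the cantilever fixed at D.
Primary-structure tip deflection at E by superposition:
  clockwise couple 114 at a = 7.65: M₀a(2L − a)/(2EI) = 7783/EI
  point load 27.2 at a = 6.38: Pa²(3L − a)/(6EI) = 5881/EI
  δ_0 = 13664/EI
Flexibility coefficient — unit upward force at E: δ_{EE} = L³/(3EI) = 690.9/EI.
Compatibility at E: δ_0 − R_E·δ_{EE} = 0, so R_E = 13664/690.9 = 19.78 kN.
Moment equilibrium about D: M_D = Σ(load moments about D) − R_E·L = 287.5 − 19.78×12.75 = 35.37 kN·m.

M_D = 35.37 kN·m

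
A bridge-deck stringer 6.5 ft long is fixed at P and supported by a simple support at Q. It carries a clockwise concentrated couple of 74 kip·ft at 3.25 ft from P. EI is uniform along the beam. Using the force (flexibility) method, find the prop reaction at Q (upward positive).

Release the roller at Q. Primary structure: cantilever fixed at P.
Free-end deflection of the primary structure under the applied loading (downward +):
  clockwise couple 74 at a = 3.25: M₀a(2L − a)/(2EI) = 1172/EI
Flexibility coefficient — unit upward force at Q: δ_{QQ} = L³/(3EI) = 91.54/EI.
Compatibility at Q: δ_0 − R_Q·δ_{QQ} = 0, so R_Q = 1172/91.54 = 12.81 kip.

R_Q = 12.81 kip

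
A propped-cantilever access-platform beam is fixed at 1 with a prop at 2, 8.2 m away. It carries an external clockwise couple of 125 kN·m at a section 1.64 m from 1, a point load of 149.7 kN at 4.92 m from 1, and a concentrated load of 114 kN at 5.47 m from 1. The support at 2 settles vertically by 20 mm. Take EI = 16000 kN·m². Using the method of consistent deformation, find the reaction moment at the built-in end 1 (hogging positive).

M_1 = 416.4 kN·m

Take the reaction at 2 as the redundant and release it; the primary structure is a cantilever fixed at 1.
Free-end deflection of the primary structure under the applied loading (downward +):
  clockwise couple 125 at a = 1.64: M₀a(2L − a)/(2EI) = 1513/EI
  point load 149.7 at a = 4.92: Pa²(3L − a)/(6EI) = 11886/EI
  point load 114 at a = 5.47: Pa²(3L − a)/(6EI) = 10875/EI
  δ_0 = 24274/EI
Tip deflection under a unit load at 2: L³/(3EI) = 183.8/EI.
With EI = 16000 kN·m²: δ_0 = 1.5171 m and δ_{22} = 0.011487 m/kN.
Compatibility — the beam at 2 must follow the support down by 0.02 m: δ_0 − R_2·δ_{22} = 0.02, so R_2 = (1.5171 − 0.02)/0.011487 = 130.3 kN.
Moment equilibrium about 1: M_1 = Σ(load moments about 1) − R_2·L = 1485 − 130.3×8.2 = 416.4 kN·m.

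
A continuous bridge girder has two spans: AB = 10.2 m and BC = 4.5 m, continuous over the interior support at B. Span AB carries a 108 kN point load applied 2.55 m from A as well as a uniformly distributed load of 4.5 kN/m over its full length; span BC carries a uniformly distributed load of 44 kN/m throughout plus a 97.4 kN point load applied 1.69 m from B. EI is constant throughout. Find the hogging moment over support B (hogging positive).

Take M_B as the redundant. Released structure: two simple spans AB and BC with a hinge at B.
Discontinuity in slope at B on the released structure — sum the simple-span end rotations:
  span AB: point load 108 at a = 2.55: Pab(L + a)/(6LEI) = 438.9/EI
  span AB: UDL 4.5: wL³/(24EI) = 199/EI
  span BC: UDL 44: wL³/(24EI) = 167.1/EI
  span BC: point load 97.4 at a = 1.69: Pab(L + b)/(6LEI) = 125.2/EI
  relative rotation θ_0 = (637.9 + 292.3)/EI = 930.2/EI
A unit hogging moment at B produces rotation L₁/(3EI) + L₂/(3EI) = 4.9/EI.
Slope continuity at B: θ_0 = M_B·4.9/EI, so M_B = 930.2/4.9 = 189.8 kN·m (hogging).

M_B = 189.8 kN·m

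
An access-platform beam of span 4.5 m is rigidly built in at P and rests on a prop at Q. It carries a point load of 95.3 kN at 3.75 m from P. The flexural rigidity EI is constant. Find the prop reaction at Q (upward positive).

R_Q = 71.7 kN

Remove the prop at Q; the released (primary) structure is a cantilever built in at P.
Primary-structure tip deflection at Q by superposition:
  point load 95.3 at a = 3.75: Pa²(3L − a)/(6EI) = 2178/EI
Flexibility coefficient — unit upward force at Q: δ_{QQ} = L³/(3EI) = 30.38/EI.
Compatibility at Q: δ_0 − R_Q·δ_{QQ} = 0, so R_Q = 2178/30.38 = 71.7 kN.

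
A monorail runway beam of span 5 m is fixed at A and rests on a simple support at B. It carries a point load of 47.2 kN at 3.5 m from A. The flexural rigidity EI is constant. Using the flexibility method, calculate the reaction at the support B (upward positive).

Take the reaction at B as the redundant and release it; the primary structure is a cantilever fixed at A.
Free-end deflection of the primary structure under the applied loading (downward +):
  point load 47.2 at a = 3.5: Pa²(3L − a)/(6EI) = 1108/EI
Flexibility coefficient — unit upward force at B: δ_{BB} = L³/(3EI) = 41.67/EI.
The prop prevents deflection at B: R_B = δ_0/δ_{BB} = 1108/41.67 = 26.6 kN.

R_B = 26.6 kN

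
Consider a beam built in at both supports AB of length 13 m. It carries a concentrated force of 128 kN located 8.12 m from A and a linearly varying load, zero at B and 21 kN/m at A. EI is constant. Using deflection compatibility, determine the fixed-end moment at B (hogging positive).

M_B = 362 kN·m

Take the two fixed-end moments M_A, M_B as redundants; the released structure is the simple span AB.
On the primary (simply-supported) span, the end slopes from the loading are:
  at A: point load 128 at a = 8.12: Pab(L + b)/(6LEI) = 1163/EI
  at B: point load 128 at a = 8.12: Pab(L + a)/(6LEI) = 1373/EI
  at A: triangular load, peak 21: w₀L³/(45EI) = 1025/EI
  at B: triangular load, peak 21: 7w₀L³/(360EI) = 897.1/EI
  θ_A0 = 2188/EI,  θ_B0 = 2270/EI
Flexibility coefficients: a unit moment at one end gives L/(3EI) there and L/(6EI) at the far end, so f₁₁ = f₂₂ = 4.333/EI and f₁₂ = f₂₁ = 2.167/EI.
Compatibility — zero rotation at each built-in end:
  4.333 M_A + 2.167 M_B = 2188
  2.167 M_A + 4.333 M_B = 2270
Solving the pair gives M_A = 323.9 kN·m and M_B = 362 kN·m (hogging).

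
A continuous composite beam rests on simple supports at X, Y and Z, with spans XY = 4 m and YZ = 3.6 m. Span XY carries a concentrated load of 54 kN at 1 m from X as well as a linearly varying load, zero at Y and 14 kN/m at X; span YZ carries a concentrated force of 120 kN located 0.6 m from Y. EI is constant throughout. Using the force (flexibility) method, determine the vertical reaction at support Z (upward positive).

Release continuity at Y by inserting a hinge; the redundant is the internal moment M_Y. The primary structure is two simply-supported spans XY and YZ.
Discontinuity in slope at Y on the released structure — sum the simple-span end rotations:
  span XY: point load 54 at a = 1: Pab(L + a)/(6LEI) = 33.75/EI
  span XY: triangular load, peak 14: 7w₀L³/(360EI) = 17.42/EI
  span YZ: point load 120 at a = 0.6: Pab(L + b)/(6LEI) = 66/EI
  relative rotation θ_0 = (51.17 + 66)/EI = 117.2/EI
A unit hogging moment at Y produces rotation L₁/(3EI) + L₂/(3EI) = 2.533/EI.
Compatibility: M_Y·(L₁+L₂)/(3EI) = θ_0, giving M_Y = 46.25 kN·m (hogging).
Span YZ, ΣM about Z: R_Y^{YZ}·3.6 = 360 + 46.25, so R_Y^{YZ} = 112.8 kN and R_Z = 120 − 112.8 = 7.152 kN.

R_Z = 7.152 kN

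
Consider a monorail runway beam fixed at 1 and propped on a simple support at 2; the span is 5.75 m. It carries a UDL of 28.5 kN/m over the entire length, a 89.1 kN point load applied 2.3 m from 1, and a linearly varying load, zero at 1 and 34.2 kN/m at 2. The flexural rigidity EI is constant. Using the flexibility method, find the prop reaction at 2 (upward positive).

R_2 = 134.1 kN

Take the reaction at 2 as the redundant and release it; the primary structure is a cantilever fixed at 1.
Deflection at 2 on the released cantilever, summing each load's contribution:
  UDL 28.5: wL⁴/(8EI) = 3894/EI
  point load 89.1 at a = 2.3: Pa²(3L − a)/(6EI) = 1174/EI
  triangular load, peak 34.2 at the free end: 11w₀L⁴/(120EI) = 3427/EI
  δ_0 = 8496/EI
Flexibility coefficient — unit upward force at 2: δ_{22} = L³/(3EI) = 63.37/EI.
The prop prevents deflection at 2: R_2 = δ_0/δ_{22} = 8496/63.37 = 134.1 kN.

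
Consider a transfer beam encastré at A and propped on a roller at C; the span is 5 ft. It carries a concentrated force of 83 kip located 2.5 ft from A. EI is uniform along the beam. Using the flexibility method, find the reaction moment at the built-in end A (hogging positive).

Take the reaction at C as the redundant and release it; the primary structure is a cantilever fixed at A.
Deflection at C on the released cantilever, summing each load's contribution:
  point load 83 at a = 2.5: Pa²(3L − a)/(6EI) = 1081/EI
Tip deflection under a unit load at C: L³/(3EI) = 41.67/EI.
Compatibility at C: δ_0 − R_C·δ_{CC} = 0, so R_C = 1081/41.67 = 25.94 kip.
Moment equilibrium about A: M_A = Σ(load moments about A) − R_C·L = 207.5 − 25.94×5 = 77.81 kip·ft.

M_A = 77.81 kip·ft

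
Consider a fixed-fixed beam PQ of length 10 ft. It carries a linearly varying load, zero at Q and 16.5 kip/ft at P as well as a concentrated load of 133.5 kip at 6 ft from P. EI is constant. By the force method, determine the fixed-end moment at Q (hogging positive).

Take the two fixed-end moments M_P, M_Q as redundants; the released structure is the simple span PQ.
On the primary (simply-supported) span, the end slopes from the loading are:
  at P: triangular load, peak 16.5: w₀L³/(45EI) = 366.7/EI
  at Q: triangular load, peak 16.5: 7w₀L³/(360EI) = 320.8/EI
  at P: point load 133.5 at a = 6: Pab(L + b)/(6LEI) = 747.6/EI
  at Q: point load 133.5 at a = 6: Pab(L + a)/(6LEI) = 854.4/EI
  θ_P0 = 1114/EI,  θ_Q0 = 1175/EI
Flexibility coefficients: a unit moment at one end gives L/(3EI) there and L/(6EI) at the far end, so f₁₁ = f₂₂ = 3.333/EI and f₁₂ = f₂₁ = 1.667/EI.
Compatibility — zero rotation at each built-in end:
  3.333 M_P + 1.667 M_Q = 1114
  1.667 M_P + 3.333 M_Q = 1175
Solving the pair gives M_P = 210.7 kip·ft and M_Q = 247.2 kip·ft (hogging).

M_Q = 247.2 kip·ft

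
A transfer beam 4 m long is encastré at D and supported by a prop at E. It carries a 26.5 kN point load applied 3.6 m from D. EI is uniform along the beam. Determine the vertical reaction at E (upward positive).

R_E = 22.54 kN

Take the reaction at E as the redundant and release it; the primary structure is a cantilever fixed at D.
Free-end deflection of the primary structure under the applied loading (downward +):
  point load 26.5 at a = 3.6: Pa²(3L − a)/(6EI) = 480.8/EI
Tip deflection under a unit load at E: L³/(3EI) = 21.33/EI.
Compatibility at E: δ_0 − R_E·δ_{EE} = 0, so R_E = 480.8/21.33 = 22.54 kN.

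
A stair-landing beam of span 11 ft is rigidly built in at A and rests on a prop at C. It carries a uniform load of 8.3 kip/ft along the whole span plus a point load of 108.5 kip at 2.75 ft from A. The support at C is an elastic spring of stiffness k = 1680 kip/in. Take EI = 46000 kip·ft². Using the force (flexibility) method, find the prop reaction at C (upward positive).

Take the reaction at C as the redundant and release it; the primary structure is a cantilever fixed at A.
Primary-structure tip deflection at C by superposition:
  UDL 8.3: wL⁴/(8EI) = 15190/EI
  point load 108.5 at a = 2.75: Pa²(3L − a)/(6EI) = 4137/EI
  δ_0 = 19327/EI
Flexibility coefficient — unit upward force at C: δ_{CC} = L³/(3EI) = 443.7/EI.
With EI = 46000 kip·ft²: δ_0 = 0.42015 ft and δ_{CC} = 0.009645 ft/kip.
Compatibility — the spring shortens by R_C/k under the reaction it provides: δ_0 − R_C·δ_{CC} = R_C/k. With 1/k = 1/(1680×12) ft/kip = 0.00005 ft/kip, R_C = δ_0 / (δ_{CC} + 1/k) = 0.42015 / (0.009645 + 0.00005) = 43.34 kip.

R_C = 43.34 kip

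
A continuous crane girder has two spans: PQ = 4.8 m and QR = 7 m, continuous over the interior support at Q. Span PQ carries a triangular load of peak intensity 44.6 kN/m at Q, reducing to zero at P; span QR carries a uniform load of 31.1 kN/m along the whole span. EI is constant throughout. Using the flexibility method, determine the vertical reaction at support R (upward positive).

R_R = 88.73 kN

Release continuity at Q by inserting a hinge; the redundant is the internal moment M_Q. The primary structure is two simply-supported spans PQ and QR.
Discontinuity in slope at Q on the released structure — sum the simple-span end rotations:
  span PQ: triangular load, peak 44.6: w₀L³/(45EI) = 109.6/EI
  span QR: UDL 31.1: wL³/(24EI) = 444.5/EI
  relative rotation θ_0 = (109.6 + 444.5)/EI = 554.1/EI
A unit hogging moment at Q produces rotation L₁/(3EI) + L₂/(3EI) = 3.933/EI.
Slope continuity at Q: θ_0 = M_Q·3.933/EI, so M_Q = 554.1/3.933 = 140.9 kN·m (hogging).
Span QR, ΣM about R: R_Q^{QR}·7 = 762 + 140.9, so R_Q^{QR} = 129 kN and R_R = 217.7 − 129 = 88.73 kN.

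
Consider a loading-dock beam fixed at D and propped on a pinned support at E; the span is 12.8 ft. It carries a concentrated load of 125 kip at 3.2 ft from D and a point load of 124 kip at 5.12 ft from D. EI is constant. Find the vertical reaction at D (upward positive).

R_D = 212.5 kip

Remove the prop at E; the released (primary) structure is a cantilever built in at D.
Downward deflection at the released point E due to the loads:
  point load 125 at a = 3.2: Pa²(3L − a)/(6EI) = 7509/EI
  point load 124 at a = 5.12: Pa²(3L − a)/(6EI) = 18030/EI
  δ_0 = 25539/EI
Tip deflection under a unit load at E: L³/(3EI) = 699.1/EI.
The prop prevents deflection at E: R_E = δ_0/δ_{EE} = 25539/699.1 = 36.53 kip.
Vertical equilibrium: R_D = ΣP − R_E = 249 − 36.53 = 212.5 kip.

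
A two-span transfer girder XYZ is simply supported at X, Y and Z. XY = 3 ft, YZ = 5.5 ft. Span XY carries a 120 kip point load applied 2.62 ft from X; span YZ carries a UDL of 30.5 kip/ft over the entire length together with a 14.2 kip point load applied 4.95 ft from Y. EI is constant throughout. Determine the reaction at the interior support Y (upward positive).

R_Y = 236.6 kip

Take M_Y as the redundant. Released structure: two simple spans XY and YZ with a hinge at Y.
Discontinuity in slope at Y on the released structure — sum the simple-span end rotations:
  span XY: point load 120 at a = 2.62: Pab(L + a)/(6LEI) = 37.3/EI
  span YZ: UDL 30.5: wL³/(24EI) = 211.4/EI
  span YZ: point load 14.2 at a = 4.95: Pab(L + b)/(6LEI) = 7.088/EI
  relative rotation θ_0 = (37.3 + 218.5)/EI = 255.8/EI
A unit hogging moment at Y produces rotation L₁/(3EI) + L₂/(3EI) = 2.833/EI.
Slope continuity at Y: θ_0 = M_Y·2.833/EI, so M_Y = 255.8/2.833 = 90.29 kip·ft (hogging).
Span XY, ΣM about X with M_Y applied at Y: R_Y^{XY}·3 = 314.4 + 90.29, so R_Y^{XY} = 134.9 kip and R_X = 120 − 134.9 = -14.9 kip.
Span YZ, ΣM about Z: R_Y^{YZ}·5.5 = 469.1 + 90.29, so R_Y^{YZ} = 101.7 kip and R_Z = 181.9 − 101.7 = 80.24 kip.
R_Y = 134.9 + 101.7 = 236.6 kip.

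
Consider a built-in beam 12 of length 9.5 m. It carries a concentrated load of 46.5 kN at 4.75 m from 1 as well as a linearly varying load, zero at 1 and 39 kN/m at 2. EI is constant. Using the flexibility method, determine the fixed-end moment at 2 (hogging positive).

Release both end moments; the primary structure is a simply-supported span 12 with redundants M_1 and M_2.
On the primary (simply-supported) span, the end slopes from the loading are:
  at 1: point load 46.5 at a = 4.75: Pab(L + b)/(6LEI) = 262.3/EI
  at 2: point load 46.5 at a = 4.75: Pab(L + a)/(6LEI) = 262.3/EI
  at 1: triangular load, peak 39: 7w₀L³/(360EI) = 650.2/EI
  at 2: triangular load, peak 39: w₀L³/(45EI) = 743.1/EI
  θ_10 = 912.5/EI,  θ_20 = 1005/EI
Flexibility coefficients: a unit moment at one end gives L/(3EI) there and L/(6EI) at the far end, so f₁₁ = f₂₂ = 3.167/EI and f₁₂ = f₂₁ = 1.583/EI.
Compatibility — zero rotation at each built-in end:
  3.167 M_1 + 1.583 M_2 = 912.5
  1.583 M_1 + 3.167 M_2 = 1005
Solving the pair gives M_1 = 172.5 kN·m and M_2 = 231.2 kN·m (hogging).

M_2 = 231.2 kN·m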